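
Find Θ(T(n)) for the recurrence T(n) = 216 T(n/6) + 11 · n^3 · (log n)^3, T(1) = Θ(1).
T(n) = Θ(n^3 · (log n)^4)

Here log_6 216 = 3 and f(n) = 11 · n^3 · (log n)^3 = Θ(n^(log_6 216) · (log n)^3). This is the extended Case 2 of the master theorem (f matches the critical exponent up to log factors), giving T(n) = Θ(n^(log_6 216) · (log n)^(3+1)) = Θ(n^3 · (log n)^4).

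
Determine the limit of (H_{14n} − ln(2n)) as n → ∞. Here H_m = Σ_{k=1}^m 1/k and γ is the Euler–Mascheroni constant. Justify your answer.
lim = ln 7 + γ

By Euler-Maclaurin, H_m = ln m + γ + O(1/m). So
  H_{14n} − ln(2n) = ln(14n) + γ − ln(2n) + O(1/n)
                       = ln(14/2) + γ + O(1/n).
Hence the limit is ln(14/2) + γ (= ln 7).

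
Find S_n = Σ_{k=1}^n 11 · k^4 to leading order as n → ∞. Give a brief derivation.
S_n ~ 11 · n^5 / 5

By integral comparison (Euler-Maclaurin), Σ_{k=1}^n 11 · k^4 = 11 · ∫_0^n x^4 dx + O(n^4) = 11 · n^5/5 + O(n^4). (Equivalently, Faulhaber's formula gives the same leading term.)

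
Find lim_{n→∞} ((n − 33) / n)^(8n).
lim = e^(−264)

Rewrite as (1 − 33/n)^(8n). By the standard limit (1 + x/n)^n → e^x, we have (1 − 33/n)^n → e^(−33), and raising to the 8th power gives e^(−264).
More precisely, ln[(1 − 33/n)^(8n)] = 8n · ln(1 − 33/n) = 8n · (-33/n + O(1/n^2)) = -264 + O(1/n) → -264.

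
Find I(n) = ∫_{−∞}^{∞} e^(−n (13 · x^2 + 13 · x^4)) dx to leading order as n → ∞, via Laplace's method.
I(n) ~ sqrt(π/(13n))

φ(x) = 13 · x^2 + 13 · x^4 has its unique global minimum at x* = 0 (since φ'(x) = 26x + 52x^3 = 0 only at x = 0 for real x with both coefficients positive, and φ → ∞ as |x| → ∞). At x* = 0, φ(0) = 0 and φ''(0) = 26. Laplace's method then gives
  I(n) ~ sqrt(2π / (n · φ''(0))) · e^(−n φ(0)) = sqrt(2π / (26n)) = sqrt(π/(13n)).
The 13 · x^4 term contributes only at subleading order (an O(1/n) relative correction).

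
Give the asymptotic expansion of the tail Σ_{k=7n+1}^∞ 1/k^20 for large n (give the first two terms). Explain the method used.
Σ_{k>7n} 1/k^20 = 1/(19 · (7n)^19) − 1/(2 · (7n)^20) + O(1/(7n)^21)

Compare to the integral: ∫_{7n}^∞ x^(−20) dx = [−x^(−19)/19]_{7n}^∞ = 1/((20−1)·(7n)^19). The Euler-Maclaurin correction adds −f(7n)/2 = −1/(2·(7n)^20). Euler-Maclaurin then gives
  Σ_{k>7n} 1/k^20 = ∫_{7n}^∞ dx/x^20 − 1/(2·(7n)^20) + O(1/(7n)^21).
(Equivalently this is ζ(20) − Σ_{k≤7n} 1/k^20.)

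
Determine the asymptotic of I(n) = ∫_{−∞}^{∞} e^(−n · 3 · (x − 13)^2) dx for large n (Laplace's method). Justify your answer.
I(n) = sqrt(π/(3n))

Here φ(x) = 3 · (x − 13)^2 has its unique minimum at x* = 13 with φ(x*) = 0 and φ''(x*) = 6. Laplace's method gives
  I(n) ~ e^(−n φ(x*)) · sqrt(2π / (n · φ''(x*))) = sqrt(2π / (6n)) = sqrt(π/(3n)).
This is exact: substituting u = (x − 13)·sqrt(3n) gives I(n) = (1/sqrt(3n)) ∫_{−∞}^{∞} e^(−u^2) du = sqrt(π/(3n)).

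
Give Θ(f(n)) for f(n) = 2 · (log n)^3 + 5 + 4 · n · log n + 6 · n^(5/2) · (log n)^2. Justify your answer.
f(n) ∈ Θ(n^(5/2) · (log n)^2)

Compare the terms by growth order. For large n, n^a · (log n)^b dominates n^a' · (log n)^b' iff a > a', or (a = a' and b > b'). Ranking the 4 terms shows the dominant one is 6 · n^(5/2) · (log n)^2. Hence f(n) ∈ Θ(n^(5/2) · (log n)^2).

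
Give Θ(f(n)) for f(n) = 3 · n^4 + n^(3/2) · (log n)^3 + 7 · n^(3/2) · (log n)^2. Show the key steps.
f(n) ∈ Θ(n^4)

Compare the terms by growth order. For large n, n^a · (log n)^b dominates n^a' · (log n)^b' iff a > a', or (a = a' and b > b'). Ranking the 3 terms shows the dominant one is 3 · n^4. Hence f(n) ∈ Θ(n^4).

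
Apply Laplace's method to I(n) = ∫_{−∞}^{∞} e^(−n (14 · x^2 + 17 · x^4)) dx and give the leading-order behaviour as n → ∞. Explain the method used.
I(n) ~ sqrt(π/(14n))

φ(x) = 14 · x^2 + 17 · x^4 has its unique global minimum at x* = 0 (since φ'(x) = 28x + 68x^3 = 0 only at x = 0 for real x with both coefficients positive, and φ → ∞ as |x| → ∞). At x* = 0, φ(0) = 0 and φ''(0) = 28. Laplace's method then gives
  I(n) ~ sqrt(2π / (n · φ''(0))) · e^(−n φ(0)) = sqrt(2π / (28n)) = sqrt(π/(14n)).
The 17 · x^4 term contributes only at subleading order (an O(1/n) relative correction).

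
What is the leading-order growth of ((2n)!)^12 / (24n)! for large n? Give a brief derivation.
((2n)!)^12/(24n)! ~ ((2π·2n)^(11/2) / sqrt(12)) · 12^(−12·2n)  →  0

Write N = 2n. Stirling: N! ~ sqrt(2π N)(N/e)^N and (12N)! ~ sqrt(2π·12N)·(12N/e)^(12N).
  (N!)^12/(12N)! ~ (2π N)^(12/2) (N/e)^(12N) / [sqrt(2π·12N) (12N/e)^(12N)]
     = (2π N)^(12/2) / sqrt(2π·12N) · (N/(12N))^(12N)
     = (2π N)^((12−1)/2) / sqrt(12) · 12^(−12N).
Since 12^12 > 1, the factor 12^(−12N) decays exponentially, so the ratio → 0. Substituting N = 2n gives the stated form.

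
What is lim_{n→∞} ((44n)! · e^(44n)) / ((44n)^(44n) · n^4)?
lim = 0

Stirling: (44n)! ~ sqrt(2π·44n) · (44n/e)^(44n). Hence
  (44n)! · e^(44n) / (44n)^(44n) ~ sqrt(2π·44n).
Dividing by n^4: sqrt(2π·44n) / n^4 = sqrt(2π·44) · n^((1−8)/2), so the expression behaves like sqrt(2π·44) · n^((1−8)/2) → 0.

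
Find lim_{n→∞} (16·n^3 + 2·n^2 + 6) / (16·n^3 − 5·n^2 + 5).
lim = 16/16 = 1

For large n the leading n^3 terms dominate both numerator and denominator. Dividing top and bottom by n^3, every other term tends to 0, leaving 16/16 = 1.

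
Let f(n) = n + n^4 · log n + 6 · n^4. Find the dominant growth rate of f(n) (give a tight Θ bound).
f(n) ∈ Θ(n^4 · log n)

Compare the terms by growth order. For large n, n^a · (log n)^b dominates n^a' · (log n)^b' iff a > a', or (a = a' and b > b'). Ranking the 3 terms shows the dominant one is n^4 · log n. Hence f(n) ∈ Θ(n^4 · log n).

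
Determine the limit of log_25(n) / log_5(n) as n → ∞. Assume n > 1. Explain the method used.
lim = ln(5) / ln(25) = log_25(5)

Change of base: log_25(n) = ln n / ln 25 and log_5(n) = ln n / ln 5. The ratio is (ln n / ln 25) · (ln 5 / ln n) = ln 5 / ln 25, a constant independent of n. So the limit is ln 5 / ln 25 = log_25(5).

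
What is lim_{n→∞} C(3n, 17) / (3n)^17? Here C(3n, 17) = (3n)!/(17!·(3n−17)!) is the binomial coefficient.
lim = 1/17! = 1/355687428096000

With N = 3n → ∞: C(N, 17) / N^17 = [N(N−1)…(N−16)] / (17! · N^17) = (1/17!) · 1 · (1 − 1/(3n)) · … · (1 − 16/(3n)). Each factor → 1 as N → ∞, so the limit is 1/17! = 1/355687428096000.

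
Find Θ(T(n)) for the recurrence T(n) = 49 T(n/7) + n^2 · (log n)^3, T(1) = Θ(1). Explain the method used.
T(n) = Θ(n^2 · (log n)^4)

Here log_7 49 = 2 and f(n) = n^2 · (log n)^3 = Θ(n^(log_7 49) · (log n)^3). This is the extended Case 2 of the master theorem (f matches the critical exponent up to log factors), giving T(n) = Θ(n^(log_7 49) · (log n)^(3+1)) = Θ(n^2 · (log n)^4).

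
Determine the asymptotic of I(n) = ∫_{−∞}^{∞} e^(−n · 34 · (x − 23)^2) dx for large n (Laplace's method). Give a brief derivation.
I(n) = sqrt(π/(34n))

Here φ(x) = 34 · (x − 23)^2 has its unique minimum at x* = 23 with φ(x*) = 0 and φ''(x*) = 68. Laplace's method gives
  I(n) ~ e^(−n φ(x*)) · sqrt(2π / (n · φ''(x*))) = sqrt(2π / (68n)) = sqrt(π/(34n)).
This is exact: substituting u = (x − 23)·sqrt(34n) gives I(n) = (1/sqrt(34n)) ∫_{−∞}^{∞} e^(−u^2) du = sqrt(π/(34n)).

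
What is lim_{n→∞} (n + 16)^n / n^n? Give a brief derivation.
lim = e^16

Rewrite as (1 + 16/n)^(n). By the standard limit (1 + x/n)^n → e^x, we have (1 + 16/n)^n → e^16, and raising to the 1st power gives e^16.
More precisely, ln[(1 + 16/n)^(n)] = n · ln(1 + 16/n) = n · (16/n + O(1/n^2)) = 16 + O(1/n) → 16.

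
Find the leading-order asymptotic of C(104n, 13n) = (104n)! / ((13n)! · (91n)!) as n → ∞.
C(104n, 13n) ~ (16777216/823543)^(13n) · sqrt(4/(7π·13n))

Write N = 13n. Apply Stirling to each factorial:
  (8N)! ~ sqrt(2π·8N) · (8N/e)^(8N),
  N! ~ sqrt(2π N) · (N/e)^N,
  (7N)! ~ sqrt(2π·7N) · (7N/e)^(7N).
The exponential factors combine to (8N)^(8N) / (N^N · (7N)^(7N)) = 8^(8N)/7^(7N) = (8^8/7^7)^N = (16777216/823543)^N.
The square-root prefactors combine to sqrt(2π·8N) / (sqrt(2π N)·sqrt(2π·7N)) = sqrt(8 / (2π·7·N)) = sqrt(4/(7π·13n)).
Substituting N = 13n: C(104n, 13n) ~ (16777216/823543)^(13n) · sqrt(4/(7π·13n)).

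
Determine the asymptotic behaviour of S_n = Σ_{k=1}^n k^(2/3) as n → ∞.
S_n ~ (3/5) · n^(5/3)

Integral comparison: Σ_{k=1}^n k^(2/3) = ∫_0^n x^(2/3) dx + O(n^(2/3)). The integral is n^(1 + 2/3) / (1 + 2/3) = n^((2+3)/3) / ((2+3)/3) = (3/5) · n^(5/3).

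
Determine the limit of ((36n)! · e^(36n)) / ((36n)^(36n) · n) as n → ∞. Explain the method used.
lim = 0

Stirling: (36n)! ~ sqrt(2π·36n) · (36n/e)^(36n). Hence
  (36n)! · e^(36n) / (36n)^(36n) ~ sqrt(2π·36n).
Dividing by n: sqrt(2π·36n) / n = sqrt(2π·36) · n^((1−2)/2), so the expression behaves like sqrt(2π·36) · n^((1−2)/2) → 0.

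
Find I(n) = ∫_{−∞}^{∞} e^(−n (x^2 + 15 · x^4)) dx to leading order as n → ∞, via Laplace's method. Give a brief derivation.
I(n) ~ sqrt(π/n)

φ(x) = x^2 + 15 · x^4 has its unique global minimum at x* = 0 (since φ'(x) = 2x + 60x^3 = 0 only at x = 0 for real x with both coefficients positive, and φ → ∞ as |x| → ∞). At x* = 0, φ(0) = 0 and φ''(0) = 2. Laplace's method then gives
  I(n) ~ sqrt(2π / (n · φ''(0))) · e^(−n φ(0)) = sqrt(2π / (2n)) = sqrt(π/n).
The 15 · x^4 term contributes only at subleading order (an O(1/n) relative correction).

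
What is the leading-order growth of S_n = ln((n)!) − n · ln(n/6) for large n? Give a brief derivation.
S_n ~ n · (ln 6 − 1) + O(ln n)

Stirling: ln((n)!) = n ln(n) − n + O(ln n).
  S_n = n ln(n) − n − n ln(n/6) + O(ln n)
      = n ln(n) − n ln n + n ln 6 − n + O(ln n)
      = n ln 6 − n + O(ln n)
      = n (ln 6 − 1) + O(ln n).
Numerically ln(6) − 1 ≈ 0.7918.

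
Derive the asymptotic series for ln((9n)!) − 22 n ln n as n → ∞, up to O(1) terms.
ln((9n)!) − 22 n ln n = −13 n ln n + 9(ln 9 − 1) n + (1/2) ln(2π·9n) + O(1/n)

Stirling: ln((9n)!) = 9n ln(9n) − 9n + (1/2) ln(2π·9n) + O(1/n).
Expand 9n ln(9n) = 9n (ln n + ln 9) = 9n ln n + 9n ln 9.
Subtract 22n ln n: leading term is (9 − 22) n ln n = −13 n ln n. The next term is 9n ln 9 − 9n = 9(ln 9 − 1) n. Then the (1/2) ln(2π·9n) correction.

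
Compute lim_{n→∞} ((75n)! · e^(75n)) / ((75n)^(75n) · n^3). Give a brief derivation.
lim = 0

Stirling: (75n)! ~ sqrt(2π·75n) · (75n/e)^(75n). Hence
  (75n)! · e^(75n) / (75n)^(75n) ~ sqrt(2π·75n).
Dividing by n^3: sqrt(2π·75n) / n^3 = sqrt(2π·75) · n^((1−6)/2), so the expression behaves like sqrt(2π·75) · n^((1−6)/2) → 0.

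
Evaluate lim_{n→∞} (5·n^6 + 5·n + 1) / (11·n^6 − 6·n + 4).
lim = 5/11

For large n the leading n^6 terms dominate both numerator and denominator. Dividing top and bottom by n^6, every other term tends to 0, leaving 5/11.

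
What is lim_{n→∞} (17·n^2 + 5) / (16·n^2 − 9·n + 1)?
lim = 17/16

For large n the leading n^2 terms dominate both numerator and denominator. Dividing top and bottom by n^2, every other term tends to 0, leaving 17/16.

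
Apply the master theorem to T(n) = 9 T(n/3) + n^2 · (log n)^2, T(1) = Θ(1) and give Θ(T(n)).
T(n) = Θ(n^2 · (log n)^3)

Here log_3 9 = 2 and f(n) = n^2 · (log n)^2 = Θ(n^(log_3 9) · (log n)^2). This is the extended Case 2 of the master theorem (f matches the critical exponent up to log factors), giving T(n) = Θ(n^(log_3 9) · (log n)^(2+1)) = Θ(n^2 · (log n)^3).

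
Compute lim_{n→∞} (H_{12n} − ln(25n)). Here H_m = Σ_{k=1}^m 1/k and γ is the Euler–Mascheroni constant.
lim = ln(12/25) + γ

By Euler-Maclaurin, H_m = ln m + γ + O(1/m). So
  H_{12n} − ln(25n) = ln(12n) + γ − ln(25n) + O(1/n)
                       = ln(12/25) + γ + O(1/n).
Hence the limit is ln(12/25) + γ.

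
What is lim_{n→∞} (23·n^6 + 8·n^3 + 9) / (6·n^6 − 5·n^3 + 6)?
lim = 23/6

For large n the leading n^6 terms dominate both numerator and denominator. Dividing top and bottom by n^6, every other term tends to 0, leaving 23/6.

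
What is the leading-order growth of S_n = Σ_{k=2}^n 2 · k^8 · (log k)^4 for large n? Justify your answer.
S_n ~ 2 · n^9 · (log n)^4 / 9

By integral comparison, S_n = ∫_1^n 2 · x^8 · (log x)^4 dx + O(n^8 · (log n)^4). For the integral, the leading term of ∫_1^n x^8 (log x)^4 dx is n^9/9 · (log n)^4 (by repeated integration by parts; each step lowers the log-exponent and produces a relatively O(1/log n) correction). Hence S_n ~ 2 · n^9 · (log n)^4 / 9.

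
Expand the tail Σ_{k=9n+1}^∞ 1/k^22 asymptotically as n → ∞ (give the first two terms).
Σ_{k>9n} 1/k^22 = 1/(21 · (9n)^21) − 1/(2 · (9n)^22) + O(1/(9n)^23)

Compare to the integral: ∫_{9n}^∞ x^(−22) dx = [−x^(−21)/21]_{9n}^∞ = 1/((22−1)·(9n)^21). The Euler-Maclaurin correction adds −f(9n)/2 = −1/(2·(9n)^22). Euler-Maclaurin then gives
  Σ_{k>9n} 1/k^22 = ∫_{9n}^∞ dx/x^22 − 1/(2·(9n)^22) + O(1/(9n)^23).
(Equivalently this is ζ(22) − Σ_{k≤9n} 1/k^22.)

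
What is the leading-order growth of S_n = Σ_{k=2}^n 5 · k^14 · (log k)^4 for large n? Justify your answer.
S_n ~ n^15 · (log n)^4 / 3

By integral comparison, S_n = ∫_1^n 5 · x^14 · (log x)^4 dx + O(n^14 · (log n)^4). For the integral, the leading term of ∫_1^n x^14 (log x)^4 dx is n^15/15 · (log n)^4 (by repeated integration by parts; each step lowers the log-exponent and produces a relatively O(1/log n) correction). Hence S_n ~ n^15 · (log n)^4 / 3.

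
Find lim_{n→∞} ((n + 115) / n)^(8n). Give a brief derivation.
lim = e^920

Rewrite as (1 + 115/n)^(8n). By the standard limit (1 + x/n)^n → e^x, we have (1 + 115/n)^n → e^115, and raising to the 8th power gives e^920.
More precisely, ln[(1 + 115/n)^(8n)] = 8n · ln(1 + 115/n) = 8n · (115/n + O(1/n^2)) = 920 + O(1/n) → 920.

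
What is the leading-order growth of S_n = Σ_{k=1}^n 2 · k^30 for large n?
S_n ~ 2 · n^31 / 31

By integral comparison (Euler-Maclaurin), Σ_{k=1}^n 2 · k^30 = 2 · ∫_0^n x^30 dx + O(n^30) = 2 · n^31/31 + O(n^30). (Equivalently, Faulhaber's formula gives the same leading term.)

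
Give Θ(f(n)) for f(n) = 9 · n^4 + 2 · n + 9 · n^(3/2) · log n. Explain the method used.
f(n) ∈ Θ(n^4)

Compare the terms by growth order. For large n, n^a · (log n)^b dominates n^a' · (log n)^b' iff a > a', or (a = a' and b > b'). Ranking the 3 terms shows the dominant one is 9 · n^4. Hence f(n) ∈ Θ(n^4).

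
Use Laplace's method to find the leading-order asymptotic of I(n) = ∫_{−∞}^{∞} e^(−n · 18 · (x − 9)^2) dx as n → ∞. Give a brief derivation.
I(n) = sqrt(π/(18n))

Here φ(x) = 18 · (x − 9)^2 has its unique minimum at x* = 9 with φ(x*) = 0 and φ''(x*) = 36. Laplace's method gives
  I(n) ~ e^(−n φ(x*)) · sqrt(2π / (n · φ''(x*))) = sqrt(2π / (36n)) = sqrt(π/(18n)).
This is exact: substituting u = (x − 9)·sqrt(18n) gives I(n) = (1/sqrt(18n)) ∫_{−∞}^{∞} e^(−u^2) du = sqrt(π/(18n)).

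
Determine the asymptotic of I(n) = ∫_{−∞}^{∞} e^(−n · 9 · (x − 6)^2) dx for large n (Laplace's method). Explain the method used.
I(n) = sqrt(π/(9n))

Here φ(x) = 9 · (x − 6)^2 has its unique minimum at x* = 6 with φ(x*) = 0 and φ''(x*) = 18. Laplace's method gives
  I(n) ~ e^(−n φ(x*)) · sqrt(2π / (n · φ''(x*))) = sqrt(2π / (18n)) = sqrt(π/(9n)).
This is exact: substituting u = (x − 6)·sqrt(9n) gives I(n) = (1/sqrt(9n)) ∫_{−∞}^{∞} e^(−u^2) du = sqrt(π/(9n)).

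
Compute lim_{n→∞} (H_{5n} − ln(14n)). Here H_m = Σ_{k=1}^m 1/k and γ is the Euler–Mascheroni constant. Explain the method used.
lim = ln(5/14) + γ

By Euler-Maclaurin, H_m = ln m + γ + O(1/m). So
  H_{5n} − ln(14n) = ln(5n) + γ − ln(14n) + O(1/n)
                       = ln(5/14) + γ + O(1/n).
Hence the limit is ln(5/14) + γ.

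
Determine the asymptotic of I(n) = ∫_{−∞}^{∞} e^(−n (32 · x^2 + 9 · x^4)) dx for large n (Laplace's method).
I(n) ~ sqrt(π/(32n))

φ(x) = 32 · x^2 + 9 · x^4 has its unique global minimum at x* = 0 (since φ'(x) = 64x + 36x^3 = 0 only at x = 0 for real x with both coefficients positive, and φ → ∞ as |x| → ∞). At x* = 0, φ(0) = 0 and φ''(0) = 64. Laplace's method then gives
  I(n) ~ sqrt(2π / (n · φ''(0))) · e^(−n φ(0)) = sqrt(2π / (64n)) = sqrt(π/(32n)).
The 9 · x^4 term contributes only at subleading order (an O(1/n) relative correction).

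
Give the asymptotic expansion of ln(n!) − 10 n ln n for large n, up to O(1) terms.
ln(n!) − 10 n ln n = −9 n ln n − n + (1/2) ln(2π n) + O(1/n)

Stirling: ln((n)!) = n ln(n) − n + (1/2) ln(2π·n) + O(1/n).
Here n ln(n) = n ln n.
Subtract 10n ln n: leading term is (1 − 10) n ln n = −9 n ln n. The next term is −n. Then the (1/2) ln(2π·n) correction.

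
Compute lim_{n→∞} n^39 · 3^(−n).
lim = 0

Exponentials with base > 1 dominate every fixed polynomial: for any fixed c, n^c / 3^n → 0 as n → ∞ (e.g. by the ratio test, or by writing 3^n = e^(n ln 3) and noting e^(n ln 3) / n^c → ∞). Hence n^39 · 3^(−n) = n^39 / 3^n → 0.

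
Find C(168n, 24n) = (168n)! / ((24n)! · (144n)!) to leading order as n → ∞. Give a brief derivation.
C(168n, 24n) ~ (823543/46656)^(24n) · sqrt(7/(12π·24n))

Write N = 24n. Apply Stirling to each factorial:
  (7N)! ~ sqrt(2π·7N) · (7N/e)^(7N),
  N! ~ sqrt(2π N) · (N/e)^N,
  (6N)! ~ sqrt(2π·6N) · (6N/e)^(6N).
The exponential factors combine to (7N)^(7N) / (N^N · (6N)^(6N)) = 7^(7N)/6^(6N) = (7^7/6^6)^N = (823543/46656)^N.
The square-root prefactors combine to sqrt(2π·7N) / (sqrt(2π N)·sqrt(2π·6N)) = sqrt(7 / (2π·6·N)) = sqrt(7/(12π·24n)).
Substituting N = 24n: C(168n, 24n) ~ (823543/46656)^(24n) · sqrt(7/(12π·24n)).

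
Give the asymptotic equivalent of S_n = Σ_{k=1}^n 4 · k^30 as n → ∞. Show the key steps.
S_n ~ 4 · n^31 / 31

By integral comparison (Euler-Maclaurin), Σ_{k=1}^n 4 · k^30 = 4 · ∫_0^n x^30 dx + O(n^30) = 4 · n^31/31 + O(n^30). (Equivalently, Faulhaber's formula gives the same leading term.)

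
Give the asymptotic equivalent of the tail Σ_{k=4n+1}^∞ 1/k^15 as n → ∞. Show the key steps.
Σ_{k>4n} 1/k^15 ~ 1/(14 · (4n)^14)

Compare to the integral: ∫_{4n}^∞ x^(−15) dx = [−x^(−14)/14]_{4n}^∞ = 1/((15−1)·(4n)^14). Euler-Maclaurin then gives
  Σ_{k>4n} 1/k^15 = ∫_{4n}^∞ dx/x^15 − 1/(2·(4n)^15) + O(1/(4n)^16).
(Equivalently this is ζ(15) − Σ_{k≤4n} 1/k^15.)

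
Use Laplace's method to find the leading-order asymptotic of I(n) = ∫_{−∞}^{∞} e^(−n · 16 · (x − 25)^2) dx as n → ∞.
I(n) = sqrt(π/(16n))

Here φ(x) = 16 · (x − 25)^2 has its unique minimum at x* = 25 with φ(x*) = 0 and φ''(x*) = 32. Laplace's method gives
  I(n) ~ e^(−n φ(x*)) · sqrt(2π / (n · φ''(x*))) = sqrt(2π / (32n)) = sqrt(π/(16n)).
This is exact: substituting u = (x − 25)·sqrt(16n) gives I(n) = (1/sqrt(16n)) ∫_{−∞}^{∞} e^(−u^2) du = sqrt(π/(16n)).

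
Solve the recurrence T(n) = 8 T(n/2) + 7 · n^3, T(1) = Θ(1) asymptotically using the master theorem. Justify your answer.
T(n) = Θ(n^3 log n)

log_2 8 = 3, and f(n) = 7 · n^3 = Θ(n^(log_2 8)). This is Case 2 of the master theorem: T(n) = Θ(f(n) · log n) = Θ(n^3 log n).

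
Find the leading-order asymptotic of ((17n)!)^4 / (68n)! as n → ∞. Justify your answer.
((17n)!)^4/(68n)! ~ ((2π·17n)^(3/2) / 2) · 4^(−4·17n)  →  0

Write N = 17n. Stirling: N! ~ sqrt(2π N)(N/e)^N and (4N)! ~ sqrt(2π·4N)·(4N/e)^(4N).
  (N!)^4/(4N)! ~ (2π N)^(4/2) (N/e)^(4N) / [sqrt(2π·4N) (4N/e)^(4N)]
     = (2π N)^(4/2) / sqrt(2π·4N) · (N/(4N))^(4N)
     = (2π N)^((4−1)/2) / 2 · 4^(−4N).
Since 4^4 > 1, the factor 4^(−4N) decays exponentially, so the ratio → 0. Substituting N = 17n gives the stated form.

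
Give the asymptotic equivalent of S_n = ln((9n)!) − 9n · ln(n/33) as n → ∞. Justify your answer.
S_n ~ 9n · (ln 297 − 1) + O(ln n)

Stirling: ln((9n)!) = 9n ln(9n) − 9n + O(ln n).
  S_n = 9n ln(9n) − 9n − 9n ln(n/33) + O(ln n)
      = 9n ln(9n) − 9n ln n + 9n ln 33 − 9n + O(ln n)
      = 9n ln 9 + 9n ln 33 − 9n + O(ln n)
      = 9n (ln 297 − 1) + O(ln n).
Numerically ln(297) − 1 ≈ 4.6937.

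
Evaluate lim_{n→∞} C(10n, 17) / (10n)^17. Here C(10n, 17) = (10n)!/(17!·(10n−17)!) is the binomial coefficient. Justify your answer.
lim = 1/17! = 1/355687428096000

With N = 10n → ∞: C(N, 17) / N^17 = [N(N−1)…(N−16)] / (17! · N^17) = (1/17!) · 1 · (1 − 1/(10n)) · … · (1 − 16/(10n)). Each factor → 1 as N → ∞, so the limit is 1/17! = 1/355687428096000.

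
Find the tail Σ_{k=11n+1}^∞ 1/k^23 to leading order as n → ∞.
Σ_{k>11n} 1/k^23 ~ 1/(22 · (11n)^22)

Compare to the integral: ∫_{11n}^∞ x^(−23) dx = [−x^(−22)/22]_{11n}^∞ = 1/((23−1)·(11n)^22). Euler-Maclaurin then gives
  Σ_{k>11n} 1/k^23 = ∫_{11n}^∞ dx/x^23 − 1/(2·(11n)^23) + O(1/(11n)^24).
(Equivalently this is ζ(23) − Σ_{k≤11n} 1/k^23.)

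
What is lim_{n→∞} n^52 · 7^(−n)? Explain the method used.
lim = 0

Exponentials with base > 1 dominate every fixed polynomial: for any fixed c, n^c / 7^n → 0 as n → ∞ (e.g. by the ratio test, or by writing 7^n = e^(n ln 7) and noting e^(n ln 7) / n^c → ∞). Hence n^52 · 7^(−n) = n^52 / 7^n → 0.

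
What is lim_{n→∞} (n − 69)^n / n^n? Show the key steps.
lim = e^(−69)

Rewrite as (1 − 69/n)^(n). By the standard limit (1 + x/n)^n → e^x, we have (1 − 69/n)^n → e^(−69), and raising to the 1st power gives e^(−69).
More precisely, ln[(1 − 69/n)^(n)] = n · ln(1 − 69/n) = n · (-69/n + O(1/n^2)) = -69 + O(1/n) → -69.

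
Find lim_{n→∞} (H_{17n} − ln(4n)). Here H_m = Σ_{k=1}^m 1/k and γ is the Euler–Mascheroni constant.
lim = ln(17/4) + γ

By Euler-Maclaurin, H_m = ln m + γ + O(1/m). So
  H_{17n} − ln(4n) = ln(17n) + γ − ln(4n) + O(1/n)
                       = ln(17/4) + γ + O(1/n).
Hence the limit is ln(17/4) + γ.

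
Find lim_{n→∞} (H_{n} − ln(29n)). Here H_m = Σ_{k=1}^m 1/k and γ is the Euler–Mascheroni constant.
lim = −ln 29 + γ

By Euler-Maclaurin, H_m = ln m + γ + O(1/m). So
  H_{n} − ln(29n) = ln(n) + γ − ln(29n) + O(1/n)
                       = ln(1/29) + γ + O(1/n).
Hence the limit is ln(1/29) + γ.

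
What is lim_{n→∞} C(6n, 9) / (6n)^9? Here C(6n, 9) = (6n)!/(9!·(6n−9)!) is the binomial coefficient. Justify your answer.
lim = 1/9! = 1/362880

With N = 6n → ∞: C(N, 9) / N^9 = [N(N−1)…(N−8)] / (9! · N^9) = (1/9!) · 1 · (1 − 1/(6n)) · … · (1 − 8/(6n)). Each factor → 1 as N → ∞, so the limit is 1/9! = 1/362880.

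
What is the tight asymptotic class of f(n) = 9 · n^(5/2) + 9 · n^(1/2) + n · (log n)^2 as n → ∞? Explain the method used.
f(n) ∈ Θ(n^(5/2))

Compare the terms by growth order. For large n, n^a · (log n)^b dominates n^a' · (log n)^b' iff a > a', or (a = a' and b > b'). Ranking the 3 terms shows the dominant one is 9 · n^(5/2). Hence f(n) ∈ Θ(n^(5/2)).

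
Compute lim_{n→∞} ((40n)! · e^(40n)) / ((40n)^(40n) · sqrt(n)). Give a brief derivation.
lim = sqrt(2π·40)

Stirling: (40n)! ~ sqrt(2π·40n) · (40n/e)^(40n). Hence
  (40n)! · e^(40n) / (40n)^(40n) ~ sqrt(2π·40n).
Dividing by sqrt(n): sqrt(2π·40n) / sqrt(n) = sqrt(2π·40) · n^((1−1)/2), so the limit is sqrt(2π·40).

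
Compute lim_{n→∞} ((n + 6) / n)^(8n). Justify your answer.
lim = e^48

Rewrite as (1 + 6/n)^(8n). By the standard limit (1 + x/n)^n → e^x, we have (1 + 6/n)^n → e^6, and raising to the 8th power gives e^48.
More precisely, ln[(1 + 6/n)^(8n)] = 8n · ln(1 + 6/n) = 8n · (6/n + O(1/n^2)) = 48 + O(1/n) → 48.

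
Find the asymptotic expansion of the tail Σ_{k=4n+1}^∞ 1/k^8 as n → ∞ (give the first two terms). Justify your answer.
Σ_{k>4n} 1/k^8 = 1/(7 · (4n)^7) − 1/(2 · (4n)^8) + O(1/(4n)^9)

Compare to the integral: ∫_{4n}^∞ x^(−8) dx = [−x^(−7)/7]_{4n}^∞ = 1/((8−1)·(4n)^7). The Euler-Maclaurin correction adds −f(4n)/2 = −1/(2·(4n)^8). Euler-Maclaurin then gives
  Σ_{k>4n} 1/k^8 = ∫_{4n}^∞ dx/x^8 − 1/(2·(4n)^8) + O(1/(4n)^9).
(Equivalently this is ζ(8) − Σ_{k≤4n} 1/k^8.)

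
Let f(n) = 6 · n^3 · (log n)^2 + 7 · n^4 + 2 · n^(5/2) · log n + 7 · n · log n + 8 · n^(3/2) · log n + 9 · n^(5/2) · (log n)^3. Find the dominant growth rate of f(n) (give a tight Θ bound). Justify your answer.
f(n) ∈ Θ(n^4)

Compare the terms by growth order. For large n, n^a · (log n)^b dominates n^a' · (log n)^b' iff a > a', or (a = a' and b > b'). Ranking the 6 terms shows the dominant one is 7 · n^4. Hence f(n) ∈ Θ(n^4).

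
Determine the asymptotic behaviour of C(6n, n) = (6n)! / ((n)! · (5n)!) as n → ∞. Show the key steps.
C(6n, n) ~ (46656/3125)^(n) · sqrt(3/(5π·n))

Write N = n. Apply Stirling to each factorial:
  (6N)! ~ sqrt(2π·6N) · (6N/e)^(6N),
  N! ~ sqrt(2π N) · (N/e)^N,
  (5N)! ~ sqrt(2π·5N) · (5N/e)^(5N).
The exponential factors combine to (6N)^(6N) / (N^N · (5N)^(5N)) = 6^(6N)/5^(5N) = (6^6/5^5)^N = (46656/3125)^N.
The square-root prefactors combine to sqrt(2π·6N) / (sqrt(2π N)·sqrt(2π·5N)) = sqrt(6 / (2π·5·N)) = sqrt(3/(5π·n)).
Substituting N = n: C(6n, n) ~ (46656/3125)^(n) · sqrt(3/(5π·n)).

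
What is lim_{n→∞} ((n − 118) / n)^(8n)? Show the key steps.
lim = e^(−944)

Rewrite as (1 − 118/n)^(8n). By the standard limit (1 + x/n)^n → e^x, we have (1 − 118/n)^n → e^(−118), and raising to the 8th power gives e^(−944).
More precisely, ln[(1 − 118/n)^(8n)] = 8n · ln(1 − 118/n) = 8n · (-118/n + O(1/n^2)) = -944 + O(1/n) → -944.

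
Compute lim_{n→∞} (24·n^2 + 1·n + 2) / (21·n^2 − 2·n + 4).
lim = 24/21 = 8/7

For large n the leading n^2 terms dominate both numerator and denominator. Dividing top and bottom by n^2, every other term tends to 0, leaving 24/21 = 8/7.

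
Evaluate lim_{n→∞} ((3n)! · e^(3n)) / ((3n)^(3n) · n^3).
lim = 0

Stirling: (3n)! ~ sqrt(2π·3n) · (3n/e)^(3n). Hence
  (3n)! · e^(3n) / (3n)^(3n) ~ sqrt(2π·3n).
Dividing by n^3: sqrt(2π·3n) / n^3 = sqrt(2π·3) · n^((1−6)/2), so the expression behaves like sqrt(2π·3) · n^((1−6)/2) → 0.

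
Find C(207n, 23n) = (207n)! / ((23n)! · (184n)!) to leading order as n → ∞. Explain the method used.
C(207n, 23n) ~ (387420489/16777216)^(23n) · sqrt(9/(16π·23n))

Write N = 23n. Apply Stirling to each factorial:
  (9N)! ~ sqrt(2π·9N) · (9N/e)^(9N),
  N! ~ sqrt(2π N) · (N/e)^N,
  (8N)! ~ sqrt(2π·8N) · (8N/e)^(8N).
The exponential factors combine to (9N)^(9N) / (N^N · (8N)^(8N)) = 9^(9N)/8^(8N) = (9^9/8^8)^N = (387420489/16777216)^N.
The square-root prefactors combine to sqrt(2π·9N) / (sqrt(2π N)·sqrt(2π·8N)) = sqrt(9 / (2π·8·N)) = sqrt(9/(16π·23n)).
Substituting N = 23n: C(207n, 23n) ~ (387420489/16777216)^(23n) · sqrt(9/(16π·23n)).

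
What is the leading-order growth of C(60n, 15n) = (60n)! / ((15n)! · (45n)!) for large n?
C(60n, 15n) ~ (256/27)^(15n) · sqrt(2/(3π·15n))

Write N = 15n. Apply Stirling to each factorial:
  (4N)! ~ sqrt(2π·4N) · (4N/e)^(4N),
  N! ~ sqrt(2π N) · (N/e)^N,
  (3N)! ~ sqrt(2π·3N) · (3N/e)^(3N).
The exponential factors combine to (4N)^(4N) / (N^N · (3N)^(3N)) = 4^(4N)/3^(3N) = (4^4/3^3)^N = (256/27)^N.
The square-root prefactors combine to sqrt(2π·4N) / (sqrt(2π N)·sqrt(2π·3N)) = sqrt(4 / (2π·3·N)) = sqrt(2/(3π·15n)).
Substituting N = 15n: C(60n, 15n) ~ (256/27)^(15n) · sqrt(2/(3π·15n)).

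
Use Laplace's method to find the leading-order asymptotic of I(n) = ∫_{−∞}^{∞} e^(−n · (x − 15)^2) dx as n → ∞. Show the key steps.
I(n) = sqrt(π/n)

Here φ(x) = (x − 15)^2 has its unique minimum at x* = 15 with φ(x*) = 0 and φ''(x*) = 2. Laplace's method gives
  I(n) ~ e^(−n φ(x*)) · sqrt(2π / (n · φ''(x*))) = sqrt(2π / (2n)) = sqrt(π/n).
This is exact: substituting u = (x − 15)·sqrt(n) gives I(n) = (1/sqrt(n)) ∫_{−∞}^{∞} e^(−u^2) du = sqrt(π/n).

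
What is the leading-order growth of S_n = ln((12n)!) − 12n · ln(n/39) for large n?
S_n ~ 12n · (ln 468 − 1) + O(ln n)

Stirling: ln((12n)!) = 12n ln(12n) − 12n + O(ln n).
  S_n = 12n ln(12n) − 12n − 12n ln(n/39) + O(ln n)
      = 12n ln(12n) − 12n ln n + 12n ln 39 − 12n + O(ln n)
      = 12n ln 12 + 12n ln 39 − 12n + O(ln n)
      = 12n (ln 468 − 1) + O(ln n).
Numerically ln(468) − 1 ≈ 5.1485.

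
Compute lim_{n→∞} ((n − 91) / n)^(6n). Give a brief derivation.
lim = e^(−546)

Rewrite as (1 − 91/n)^(6n). By the standard limit (1 + x/n)^n → e^x, we have (1 − 91/n)^n → e^(−91), and raising to the 6th power gives e^(−546).
More precisely, ln[(1 − 91/n)^(6n)] = 6n · ln(1 − 91/n) = 6n · (-91/n + O(1/n^2)) = -546 + O(1/n) → -546.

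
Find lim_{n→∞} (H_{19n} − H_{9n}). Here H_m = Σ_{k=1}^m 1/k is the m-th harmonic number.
lim = ln(19/9)

Euler-Maclaurin gives H_m = ln m + γ + 1/(2m) + O(1/m^2). The γ and O(1/m) terms cancel in the difference:
  H_{19n} − H_{9n} = ln(19n) − ln(9n) + O(1/n) = ln(19/9) + O(1/n).
Hence the limit is ln(19/9).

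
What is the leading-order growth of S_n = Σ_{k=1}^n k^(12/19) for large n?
S_n ~ (19/31) · n^(31/19)

Integral comparison: Σ_{k=1}^n k^(12/19) = ∫_0^n x^(12/19) dx + O(n^(12/19)). The integral is n^(1 + 12/19) / (1 + 12/19) = n^((12+19)/19) / ((12+19)/19) = (19/31) · n^(31/19).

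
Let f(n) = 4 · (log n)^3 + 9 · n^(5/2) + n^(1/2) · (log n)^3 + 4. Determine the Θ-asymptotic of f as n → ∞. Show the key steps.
f(n) ∈ Θ(n^(5/2))

Compare the terms by growth order. For large n, n^a · (log n)^b dominates n^a' · (log n)^b' iff a > a', or (a = a' and b > b'). Ranking the 4 terms shows the dominant one is 9 · n^(5/2). Hence f(n) ∈ Θ(n^(5/2)).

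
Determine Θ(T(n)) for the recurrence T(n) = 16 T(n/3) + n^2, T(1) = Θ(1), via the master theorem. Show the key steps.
T(n) = Θ(n^(log_3 16))

Master theorem: compare f(n) = n^2 to n^(log_3 16) where log_3 16 ≈ 2.524. Since 2 < log_3 16, we have f(n) = O(n^(log_3 16 − ε)) for some ε > 0 — Case 1. Hence T(n) = Θ(n^(log_3 16)).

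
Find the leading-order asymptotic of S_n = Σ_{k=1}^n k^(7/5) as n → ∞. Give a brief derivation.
S_n ~ (5/12) · n^(12/5)

Integral comparison: Σ_{k=1}^n k^(7/5) = ∫_0^n x^(7/5) dx + O(n^(7/5)). The integral is n^(1 + 7/5) / (1 + 7/5) = n^((7+5)/5) / ((7+5)/5) = (5/12) · n^(12/5).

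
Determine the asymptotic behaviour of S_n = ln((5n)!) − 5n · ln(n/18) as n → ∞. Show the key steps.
S_n ~ 5n · (ln 90 − 1) + O(ln n)

Stirling: ln((5n)!) = 5n ln(5n) − 5n + O(ln n).
  S_n = 5n ln(5n) − 5n − 5n ln(n/18) + O(ln n)
      = 5n ln(5n) − 5n ln n + 5n ln 18 − 5n + O(ln n)
      = 5n ln 5 + 5n ln 18 − 5n + O(ln n)
      = 5n (ln 90 − 1) + O(ln n).
Numerically ln(90) − 1 ≈ 3.4998.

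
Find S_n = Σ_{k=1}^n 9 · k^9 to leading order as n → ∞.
S_n ~ 9 · n^10 / 10

By integral comparison (Euler-Maclaurin), Σ_{k=1}^n 9 · k^9 = 9 · ∫_0^n x^9 dx + O(n^9) = 9 · n^10/10 + O(n^9). (Equivalently, Faulhaber's formula gives the same leading term.)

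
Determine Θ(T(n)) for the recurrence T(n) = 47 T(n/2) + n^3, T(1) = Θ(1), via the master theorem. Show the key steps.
T(n) = Θ(n^(log_2 47))

Master theorem: compare f(n) = n^3 to n^(log_2 47) where log_2 47 ≈ 5.555. Since 3 < log_2 47, we have f(n) = O(n^(log_2 47 − ε)) for some ε > 0 — Case 1. Hence T(n) = Θ(n^(log_2 47)).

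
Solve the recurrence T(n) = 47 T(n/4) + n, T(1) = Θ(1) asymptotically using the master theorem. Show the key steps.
T(n) = Θ(n^(log_4 47))

Master theorem: compare f(n) = n to n^(log_4 47) where log_4 47 ≈ 2.777. Since 1 < log_4 47, we have f(n) = O(n^(log_4 47 − ε)) for some ε > 0 — Case 1. Hence T(n) = Θ(n^(log_4 47)).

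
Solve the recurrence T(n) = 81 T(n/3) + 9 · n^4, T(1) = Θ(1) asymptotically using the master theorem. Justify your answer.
T(n) = Θ(n^4 log n)

log_3 81 = 4, and f(n) = 9 · n^4 = Θ(n^(log_3 81)). This is Case 2 of the master theorem: T(n) = Θ(f(n) · log n) = Θ(n^4 log n).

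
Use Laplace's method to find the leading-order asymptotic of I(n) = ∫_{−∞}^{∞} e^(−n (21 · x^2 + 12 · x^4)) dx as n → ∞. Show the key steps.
I(n) ~ sqrt(π/(21n))

φ(x) = 21 · x^2 + 12 · x^4 has its unique global minimum at x* = 0 (since φ'(x) = 42x + 48x^3 = 0 only at x = 0 for real x with both coefficients positive, and φ → ∞ as |x| → ∞). At x* = 0, φ(0) = 0 and φ''(0) = 42. Laplace's method then gives
  I(n) ~ sqrt(2π / (n · φ''(0))) · e^(−n φ(0)) = sqrt(2π / (42n)) = sqrt(π/(21n)).
The 12 · x^4 term contributes only at subleading order (an O(1/n) relative correction).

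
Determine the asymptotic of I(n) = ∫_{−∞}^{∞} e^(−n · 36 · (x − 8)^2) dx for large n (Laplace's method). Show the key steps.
I(n) = sqrt(π/(36n))

Here φ(x) = 36 · (x − 8)^2 has its unique minimum at x* = 8 with φ(x*) = 0 and φ''(x*) = 72. Laplace's method gives
  I(n) ~ e^(−n φ(x*)) · sqrt(2π / (n · φ''(x*))) = sqrt(2π / (72n)) = sqrt(π/(36n)).
This is exact: substituting u = (x − 8)·sqrt(36n) gives I(n) = (1/sqrt(36n)) ∫_{−∞}^{∞} e^(−u^2) du = sqrt(π/(36n)).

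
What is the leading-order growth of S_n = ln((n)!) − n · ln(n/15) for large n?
S_n ~ n · (ln 15 − 1) + O(ln n)

Stirling: ln((n)!) = n ln(n) − n + O(ln n).
  S_n = n ln(n) − n − n ln(n/15) + O(ln n)
      = n ln(n) − n ln n + n ln 15 − n + O(ln n)
      = n ln 15 − n + O(ln n)
      = n (ln 15 − 1) + O(ln n).
Numerically ln(15) − 1 ≈ 1.7081.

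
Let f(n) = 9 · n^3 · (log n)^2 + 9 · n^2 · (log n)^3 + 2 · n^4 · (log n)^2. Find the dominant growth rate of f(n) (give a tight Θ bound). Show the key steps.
f(n) ∈ Θ(n^4 · (log n)^2)

Compare the terms by growth order. For large n, n^a · (log n)^b dominates n^a' · (log n)^b' iff a > a', or (a = a' and b > b'). Ranking the 3 terms shows the dominant one is 2 · n^4 · (log n)^2. Hence f(n) ∈ Θ(n^4 · (log n)^2).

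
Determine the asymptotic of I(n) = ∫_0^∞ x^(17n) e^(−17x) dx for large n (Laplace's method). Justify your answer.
I(n) ~ (sqrt(2π·17n) / 17) · (17n/(17e))^(17n)

Write the integrand as exp(17n ln x − 17x) and set f(x) = 17n ln x − 17x. Then f'(x) = 17n/x − 17 = 0 at x* = 17n/17, and f''(x*) = −17n/x*^2 = −17^2/(17n). Laplace's method (interior maximum) gives
  I(n) ~ e^(f(x*)) · sqrt(2π / |f''(x*)|)
        = exp(17n ln(17n/17) − 17n) · sqrt(2π · 17n / 17^2)
        = (17n/17)^(17n) e^(−17n) · sqrt(2π·17n) / 17
        = (sqrt(2π·17n) / 17) · (17n/(17e))^(17n).
This matches Γ(17n+1)/17^(17n+1) with Stirling applied to Γ.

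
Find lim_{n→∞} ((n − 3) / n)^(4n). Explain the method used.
lim = e^(−12)

Rewrite as (1 − 3/n)^(4n). By the standard limit (1 + x/n)^n → e^x, we have (1 − 3/n)^n → e^(−3), and raising to the 4th power gives e^(−12).
More precisely, ln[(1 − 3/n)^(4n)] = 4n · ln(1 − 3/n) = 4n · (-3/n + O(1/n^2)) = -12 + O(1/n) → -12.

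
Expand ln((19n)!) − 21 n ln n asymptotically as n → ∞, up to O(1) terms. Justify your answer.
ln((19n)!) − 21 n ln n = −2 n ln n + 19(ln 19 − 1) n + (1/2) ln(2π·19n) + O(1/n)

Stirling: ln((19n)!) = 19n ln(19n) − 19n + (1/2) ln(2π·19n) + O(1/n).
Expand 19n ln(19n) = 19n (ln n + ln 19) = 19n ln n + 19n ln 19.
Subtract 21n ln n: leading term is (19 − 21) n ln n = −2 n ln n. The next term is 19n ln 19 − 19n = 19(ln 19 − 1) n. Then the (1/2) ln(2π·19n) correction.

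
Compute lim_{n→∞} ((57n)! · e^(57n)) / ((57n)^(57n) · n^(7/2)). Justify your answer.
lim = 0

Stirling: (57n)! ~ sqrt(2π·57n) · (57n/e)^(57n). Hence
  (57n)! · e^(57n) / (57n)^(57n) ~ sqrt(2π·57n).
Dividing by n^(7/2): sqrt(2π·57n) / n^(7/2) = sqrt(2π·57) · n^((1−7)/2), so the expression behaves like sqrt(2π·57) · n^((1−7)/2) → 0.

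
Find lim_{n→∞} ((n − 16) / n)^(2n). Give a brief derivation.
lim = e^(−32)

Rewrite as (1 − 16/n)^(2n). By the standard limit (1 + x/n)^n → e^x, we have (1 − 16/n)^n → e^(−16), and raising to the 2nd power gives e^(−32).
More precisely, ln[(1 − 16/n)^(2n)] = 2n · ln(1 − 16/n) = 2n · (-16/n + O(1/n^2)) = -32 + O(1/n) → -32.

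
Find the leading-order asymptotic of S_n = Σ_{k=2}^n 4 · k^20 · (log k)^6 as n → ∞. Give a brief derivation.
S_n ~ 4 · n^21 · (log n)^6 / 21

By integral comparison, S_n = ∫_1^n 4 · x^20 · (log x)^6 dx + O(n^20 · (log n)^6). For the integral, the leading term of ∫_1^n x^20 (log x)^6 dx is n^21/21 · (log n)^6 (by repeated integration by parts; each step lowers the log-exponent and produces a relatively O(1/log n) correction). Hence S_n ~ 4 · n^21 · (log n)^6 / 21.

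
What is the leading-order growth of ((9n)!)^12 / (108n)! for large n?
((9n)!)^12/(108n)! ~ ((2π·9n)^(11/2) / sqrt(12)) · 12^(−12·9n)  →  0

Write N = 9n. Stirling: N! ~ sqrt(2π N)(N/e)^N and (12N)! ~ sqrt(2π·12N)·(12N/e)^(12N).
  (N!)^12/(12N)! ~ (2π N)^(12/2) (N/e)^(12N) / [sqrt(2π·12N) (12N/e)^(12N)]
     = (2π N)^(12/2) / sqrt(2π·12N) · (N/(12N))^(12N)
     = (2π N)^((12−1)/2) / sqrt(12) · 12^(−12N).
Since 12^12 > 1, the factor 12^(−12N) decays exponentially, so the ratio → 0. Substituting N = 9n gives the stated form.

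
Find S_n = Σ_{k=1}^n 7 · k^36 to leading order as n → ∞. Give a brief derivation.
S_n ~ 7 · n^37 / 37

By integral comparison (Euler-Maclaurin), Σ_{k=1}^n 7 · k^36 = 7 · ∫_0^n x^36 dx + O(n^36) = 7 · n^37/37 + O(n^36). (Equivalently, Faulhaber's formula gives the same leading term.)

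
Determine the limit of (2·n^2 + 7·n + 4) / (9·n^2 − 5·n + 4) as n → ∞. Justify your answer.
lim = 2/9

For large n the leading n^2 terms dominate both numerator and denominator. Dividing top and bottom by n^2, every other term tends to 0, leaving 2/9.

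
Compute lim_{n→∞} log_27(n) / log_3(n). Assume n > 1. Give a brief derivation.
lim = ln(3) / ln(27) = log_27(3)

Change of base: log_27(n) = ln n / ln 27 and log_3(n) = ln n / ln 3. The ratio is (ln n / ln 27) · (ln 3 / ln n) = ln 3 / ln 27, a constant independent of n. So the limit is ln 3 / ln 27 = log_27(3).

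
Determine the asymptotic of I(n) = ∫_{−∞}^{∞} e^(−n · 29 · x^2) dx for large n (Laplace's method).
I(n) = sqrt(π/(29n))

Here φ(x) = 29 · x^2 has its unique minimum at x* = 0 with φ(x*) = 0 and φ''(x*) = 58. Laplace's method gives
  I(n) ~ e^(−n φ(x*)) · sqrt(2π / (n · φ''(x*))) = sqrt(2π / (58n)) = sqrt(π/(29n)).
This is exact: substituting u = (x − 0)·sqrt(29n) gives I(n) = (1/sqrt(29n)) ∫_{−∞}^{∞} e^(−u^2) du = sqrt(π/(29n)).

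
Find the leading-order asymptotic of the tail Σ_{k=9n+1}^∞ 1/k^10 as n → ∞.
Σ_{k>9n} 1/k^10 ~ 1/(9 · (9n)^9)

Compare to the integral: ∫_{9n}^∞ x^(−10) dx = [−x^(−9)/9]_{9n}^∞ = 1/((10−1)·(9n)^9). Euler-Maclaurin then gives
  Σ_{k>9n} 1/k^10 = ∫_{9n}^∞ dx/x^10 − 1/(2·(9n)^10) + O(1/(9n)^11).
(Equivalently this is ζ(10) − Σ_{k≤9n} 1/k^10.)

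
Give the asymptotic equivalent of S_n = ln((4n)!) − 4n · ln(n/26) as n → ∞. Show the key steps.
S_n ~ 4n · (ln 104 − 1) + O(ln n)

Stirling: ln((4n)!) = 4n ln(4n) − 4n + O(ln n).
  S_n = 4n ln(4n) − 4n − 4n ln(n/26) + O(ln n)
      = 4n ln(4n) − 4n ln n + 4n ln 26 − 4n + O(ln n)
      = 4n ln 4 + 4n ln 26 − 4n + O(ln n)
      = 4n (ln 104 − 1) + O(ln n).
Numerically ln(104) − 1 ≈ 3.6444.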